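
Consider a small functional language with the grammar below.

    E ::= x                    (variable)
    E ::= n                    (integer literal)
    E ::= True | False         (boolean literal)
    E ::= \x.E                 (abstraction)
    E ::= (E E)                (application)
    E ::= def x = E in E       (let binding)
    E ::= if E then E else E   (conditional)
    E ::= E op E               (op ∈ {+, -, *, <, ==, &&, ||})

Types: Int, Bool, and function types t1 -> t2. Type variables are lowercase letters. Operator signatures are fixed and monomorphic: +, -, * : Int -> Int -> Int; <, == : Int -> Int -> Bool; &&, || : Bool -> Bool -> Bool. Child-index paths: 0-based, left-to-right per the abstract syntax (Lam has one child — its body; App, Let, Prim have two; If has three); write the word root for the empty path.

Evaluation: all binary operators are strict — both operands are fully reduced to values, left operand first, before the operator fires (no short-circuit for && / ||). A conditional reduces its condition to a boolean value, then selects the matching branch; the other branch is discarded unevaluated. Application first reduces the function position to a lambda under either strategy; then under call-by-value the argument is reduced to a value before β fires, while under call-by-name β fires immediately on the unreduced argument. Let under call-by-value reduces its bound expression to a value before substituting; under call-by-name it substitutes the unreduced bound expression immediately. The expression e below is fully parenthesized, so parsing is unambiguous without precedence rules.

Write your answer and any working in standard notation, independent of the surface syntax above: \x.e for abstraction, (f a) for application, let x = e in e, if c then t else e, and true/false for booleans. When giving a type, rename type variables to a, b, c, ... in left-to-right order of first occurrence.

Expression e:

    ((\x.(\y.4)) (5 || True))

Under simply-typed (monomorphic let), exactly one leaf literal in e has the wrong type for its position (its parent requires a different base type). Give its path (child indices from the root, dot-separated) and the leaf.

Derivation:
\y._ : b -> Int
\x._ : a -> b -> Int
  unify Int ~ Bool
  FAIL: mismatch Int ~ Bool

Answer: 1.0 : 5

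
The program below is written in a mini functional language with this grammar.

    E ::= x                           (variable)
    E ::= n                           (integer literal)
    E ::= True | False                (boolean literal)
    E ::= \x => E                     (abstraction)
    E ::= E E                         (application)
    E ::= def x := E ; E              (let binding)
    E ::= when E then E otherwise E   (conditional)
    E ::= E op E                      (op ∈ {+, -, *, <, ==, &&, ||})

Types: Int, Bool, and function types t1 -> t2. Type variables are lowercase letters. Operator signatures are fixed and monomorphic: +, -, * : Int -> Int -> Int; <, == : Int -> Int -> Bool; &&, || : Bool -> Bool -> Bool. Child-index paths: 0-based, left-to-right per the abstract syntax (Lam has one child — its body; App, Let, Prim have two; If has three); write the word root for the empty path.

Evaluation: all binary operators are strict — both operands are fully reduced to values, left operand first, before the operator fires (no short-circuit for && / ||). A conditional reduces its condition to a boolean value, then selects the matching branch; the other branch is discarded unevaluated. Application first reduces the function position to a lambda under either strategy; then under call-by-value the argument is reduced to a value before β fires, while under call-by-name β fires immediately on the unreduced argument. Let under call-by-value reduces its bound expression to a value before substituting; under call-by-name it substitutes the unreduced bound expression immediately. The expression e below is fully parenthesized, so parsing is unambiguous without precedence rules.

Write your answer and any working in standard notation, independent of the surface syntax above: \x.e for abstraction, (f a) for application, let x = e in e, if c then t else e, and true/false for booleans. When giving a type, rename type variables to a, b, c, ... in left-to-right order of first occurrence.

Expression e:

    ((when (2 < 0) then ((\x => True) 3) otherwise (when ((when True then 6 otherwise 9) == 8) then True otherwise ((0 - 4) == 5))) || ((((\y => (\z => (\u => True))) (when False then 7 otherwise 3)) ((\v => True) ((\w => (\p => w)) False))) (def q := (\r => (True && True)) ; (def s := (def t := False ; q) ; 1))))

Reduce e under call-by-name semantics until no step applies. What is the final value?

Answer: true

Derivation:
step 0: ((if (2 < 0) then ((\x.true) 3) else (if ((if true then 6 else 9) == 8) then true else ((0 - 4) == 5))) || ((((\y.(\z.(\u.true))) (if false then 7 else 3)) ((\v.true) ((\w.(\p.w)) false))) (let q = (\r.(true && true)) in (let s = (let t = false in q) in 1))))
step 1: [delta@0.0] ((if false then ((\x.true) 3) else (if ((if true then 6 else 9) == 8) then true else ((0 - 4) == 5))) || ((((\y.(\z.(\u.true))) (if false then 7 else 3)) ((\v.true) ((\w.(\p.w)) false))) (let q = (\r.(true && true)) in (let s = (let t = false in q) in 1))))
step 2: [if@0] ((if ((if true then 6 else 9) == 8) then true else ((0 - 4) == 5)) || ((((\y.(\z.(\u.true))) (if false then 7 else 3)) ((\v.true) ((\w.(\p.w)) false))) (let q = (\r.(true && true)) in (let s = (let t = false in q) in 1))))
step 3: [if@0.0.0] ((if (6 == 8) then true else ((0 - 4) == 5)) || ((((\y.(\z.(\u.true))) (if false then 7 else 3)) ((\v.true) ((\w.(\p.w)) false))) (let q = (\r.(true && true)) in (let s = (let t = false in q) in 1))))
step 4: [delta@0.0] ((if false then true else ((0 - 4) == 5)) || ((((\y.(\z.(\u.true))) (if false then 7 else 3)) ((\v.true) ((\w.(\p.w)) false))) (let q = (\r.(true && true)) in (let s = (let t = false in q) in 1))))
step 5: [if@0] (((0 - 4) == 5) || ((((\y.(\z.(\u.true))) (if false then 7 else 3)) ((\v.true) ((\w.(\p.w)) false))) (let q = (\r.(true && true)) in (let s = (let t = false in q) in 1))))
step 6: [delta@0.0] ((-4 == 5) || ((((\y.(\z.(\u.true))) (if false then 7 else 3)) ((\v.true) ((\w.(\p.w)) false))) (let q = (\r.(true && true)) in (let s = (let t = false in q) in 1))))
step 7: [delta@0] (false || ((((\y.(\z.(\u.true))) (if false then 7 else 3)) ((\v.true) ((\w.(\p.w)) false))) (let q = (\r.(true && true)) in (let s = (let t = false in q) in 1))))
step 8: [beta@1.0.0] (false || (((\z.(\u.true)) ((\v.true) ((\w.(\p.w)) false))) (let q = (\r.(true && true)) in (let s = (let t = false in q) in 1))))
step 9: [beta@1.0] (false || ((\u.true) (let q = (\r.(true && true)) in (let s = (let t = false in q) in 1))))
step 10: [beta@1] (false || true)
step 11: [delta@root] true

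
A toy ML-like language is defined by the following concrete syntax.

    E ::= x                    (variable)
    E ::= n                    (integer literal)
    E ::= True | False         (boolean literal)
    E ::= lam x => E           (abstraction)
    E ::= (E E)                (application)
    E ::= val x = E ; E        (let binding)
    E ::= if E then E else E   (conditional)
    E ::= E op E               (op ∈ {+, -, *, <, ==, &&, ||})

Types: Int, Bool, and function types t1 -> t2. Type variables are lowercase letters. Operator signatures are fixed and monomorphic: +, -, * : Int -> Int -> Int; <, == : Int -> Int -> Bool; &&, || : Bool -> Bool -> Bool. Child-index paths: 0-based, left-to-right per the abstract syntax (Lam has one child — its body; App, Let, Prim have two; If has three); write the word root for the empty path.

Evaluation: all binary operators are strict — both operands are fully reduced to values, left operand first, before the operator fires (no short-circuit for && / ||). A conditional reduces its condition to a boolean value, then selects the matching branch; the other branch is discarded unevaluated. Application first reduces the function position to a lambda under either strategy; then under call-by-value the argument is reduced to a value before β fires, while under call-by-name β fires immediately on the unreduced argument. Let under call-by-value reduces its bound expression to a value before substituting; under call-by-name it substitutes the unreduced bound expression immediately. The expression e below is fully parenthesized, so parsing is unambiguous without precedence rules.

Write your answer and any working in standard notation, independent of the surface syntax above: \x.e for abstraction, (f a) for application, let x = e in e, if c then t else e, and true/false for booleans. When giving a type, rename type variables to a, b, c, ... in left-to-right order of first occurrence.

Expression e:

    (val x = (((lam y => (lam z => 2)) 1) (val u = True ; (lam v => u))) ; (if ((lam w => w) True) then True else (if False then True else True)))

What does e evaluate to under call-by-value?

Answer: true

Trace:
step 0: (let x = (((\y.(\z.2)) 1) (let u = true in (\v.u))) in (if ((\w.w) true) then true else (if false then true else true)))
step 1: [beta@0.0] (let x = ((\z.2) (let u = true in (\v.u))) in (if ((\w.w) true) then true else (if false then true else true)))
step 2: [let@0.1] (let x = ((\z.2) (\v.true)) in (if ((\w.w) true) then true else (if false then true else true)))
step 3: [beta@0] (let x = 2 in (if ((\w.w) true) then true else (if false then true else true)))
step 4: [let@root] (if ((\w.w) true) then true else (if false then true else true))
step 5: [beta@0] (if true then true else (if false then true else true))
step 6: [if@root] true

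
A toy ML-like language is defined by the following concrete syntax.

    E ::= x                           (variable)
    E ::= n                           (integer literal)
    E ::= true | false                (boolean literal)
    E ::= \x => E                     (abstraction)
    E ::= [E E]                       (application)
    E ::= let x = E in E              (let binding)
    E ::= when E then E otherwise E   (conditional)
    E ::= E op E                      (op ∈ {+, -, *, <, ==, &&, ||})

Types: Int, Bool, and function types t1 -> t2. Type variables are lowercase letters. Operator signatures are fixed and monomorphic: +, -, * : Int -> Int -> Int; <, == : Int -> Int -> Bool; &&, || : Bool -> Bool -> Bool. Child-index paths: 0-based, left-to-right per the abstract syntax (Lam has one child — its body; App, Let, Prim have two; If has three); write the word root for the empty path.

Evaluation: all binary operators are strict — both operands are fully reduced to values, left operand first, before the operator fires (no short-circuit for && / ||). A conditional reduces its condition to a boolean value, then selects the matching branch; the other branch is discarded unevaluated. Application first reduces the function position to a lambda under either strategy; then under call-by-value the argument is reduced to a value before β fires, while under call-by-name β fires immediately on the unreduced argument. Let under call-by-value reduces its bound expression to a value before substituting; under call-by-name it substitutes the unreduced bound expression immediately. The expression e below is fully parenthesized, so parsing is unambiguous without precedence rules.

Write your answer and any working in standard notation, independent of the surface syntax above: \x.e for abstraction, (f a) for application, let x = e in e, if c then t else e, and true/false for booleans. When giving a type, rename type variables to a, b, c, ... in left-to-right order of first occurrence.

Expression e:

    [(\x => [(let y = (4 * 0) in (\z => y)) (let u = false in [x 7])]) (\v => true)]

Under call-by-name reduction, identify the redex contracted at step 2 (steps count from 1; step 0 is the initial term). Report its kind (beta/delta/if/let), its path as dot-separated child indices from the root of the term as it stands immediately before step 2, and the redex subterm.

Answer: let at 0 : (let y = (4 * 0) in (\z.y))

Trace:
step 0: ((\x.((let y = (4 * 0) in (\z.y)) (let u = false in (x 7)))) (\v.true))
step 1: [beta@root] ((let y = (4 * 0) in (\z.y)) (let u = false in ((\v.true) 7)))
step 2: [let@0] ((\z.(4 * 0)) (let u = false in ((\v.true) 7)))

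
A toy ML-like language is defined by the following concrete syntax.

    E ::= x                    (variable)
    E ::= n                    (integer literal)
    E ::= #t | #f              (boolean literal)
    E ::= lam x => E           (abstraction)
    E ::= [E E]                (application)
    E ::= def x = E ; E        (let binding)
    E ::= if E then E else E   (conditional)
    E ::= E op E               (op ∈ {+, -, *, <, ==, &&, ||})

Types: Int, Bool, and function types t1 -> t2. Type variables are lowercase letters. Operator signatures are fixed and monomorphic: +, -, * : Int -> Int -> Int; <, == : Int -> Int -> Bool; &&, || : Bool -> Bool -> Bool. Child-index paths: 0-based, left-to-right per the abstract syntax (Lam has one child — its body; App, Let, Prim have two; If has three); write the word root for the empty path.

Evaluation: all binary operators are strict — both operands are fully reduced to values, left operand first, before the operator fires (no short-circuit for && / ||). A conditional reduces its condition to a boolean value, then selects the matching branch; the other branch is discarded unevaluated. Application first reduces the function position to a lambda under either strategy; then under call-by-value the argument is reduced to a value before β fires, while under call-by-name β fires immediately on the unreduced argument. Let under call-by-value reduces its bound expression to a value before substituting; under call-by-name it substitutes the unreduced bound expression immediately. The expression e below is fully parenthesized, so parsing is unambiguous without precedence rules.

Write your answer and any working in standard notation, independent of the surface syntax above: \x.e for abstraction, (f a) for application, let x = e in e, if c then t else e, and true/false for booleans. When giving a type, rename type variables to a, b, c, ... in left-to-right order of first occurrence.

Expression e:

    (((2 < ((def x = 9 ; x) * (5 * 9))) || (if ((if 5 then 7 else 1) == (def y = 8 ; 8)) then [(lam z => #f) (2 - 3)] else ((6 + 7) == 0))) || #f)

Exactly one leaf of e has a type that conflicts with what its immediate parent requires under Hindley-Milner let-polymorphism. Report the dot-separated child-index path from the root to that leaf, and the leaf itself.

Answer: 0.1.0.0.0 : 5

Trace:
  unify Int ~ Int
let x : Int
x : Int
  unify Int ~ Int
  unify Int ~ Int
  unify Int ~ Int
  unify Int ~ Int
  unify Int ~ Int
  unify Bool ~ Bool
  unify Int ~ Bool
  FAIL: mismatch Int ~ Bool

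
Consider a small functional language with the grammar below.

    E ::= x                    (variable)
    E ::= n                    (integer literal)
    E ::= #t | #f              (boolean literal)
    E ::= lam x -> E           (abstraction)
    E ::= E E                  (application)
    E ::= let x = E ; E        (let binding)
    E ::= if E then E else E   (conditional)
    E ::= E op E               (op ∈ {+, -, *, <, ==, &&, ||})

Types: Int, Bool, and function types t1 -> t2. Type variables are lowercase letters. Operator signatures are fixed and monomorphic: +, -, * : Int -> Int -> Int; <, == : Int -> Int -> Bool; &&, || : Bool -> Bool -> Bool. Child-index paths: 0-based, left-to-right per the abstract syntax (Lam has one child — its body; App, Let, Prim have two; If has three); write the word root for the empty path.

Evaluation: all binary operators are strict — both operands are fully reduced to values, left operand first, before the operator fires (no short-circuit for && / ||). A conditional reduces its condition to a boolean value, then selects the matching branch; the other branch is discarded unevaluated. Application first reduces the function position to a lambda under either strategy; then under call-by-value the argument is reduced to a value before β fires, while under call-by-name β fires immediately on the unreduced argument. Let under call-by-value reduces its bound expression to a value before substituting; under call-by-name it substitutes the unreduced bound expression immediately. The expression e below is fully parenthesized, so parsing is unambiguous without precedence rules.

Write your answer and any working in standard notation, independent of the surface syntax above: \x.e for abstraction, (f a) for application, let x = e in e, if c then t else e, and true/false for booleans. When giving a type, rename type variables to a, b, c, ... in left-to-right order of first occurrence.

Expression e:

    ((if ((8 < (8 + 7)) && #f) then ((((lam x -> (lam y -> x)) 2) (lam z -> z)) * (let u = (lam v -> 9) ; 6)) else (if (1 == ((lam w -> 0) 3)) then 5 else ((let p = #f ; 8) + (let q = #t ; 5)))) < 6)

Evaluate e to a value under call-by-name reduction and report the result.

Trace:
step 0: ((if ((8 < (8 + 7)) && false) then ((((\x.(\y.x)) 2) (\z.z)) * (let u = (\v.9) in 6)) else (if (1 == ((\w.0) 3)) then 5 else ((let p = false in 8) + (let q = true in 5)))) < 6)
step 1: [delta@0.0.0.1] ((if ((8 < 15) && false) then ((((\x.(\y.x)) 2) (\z.z)) * (let u = (\v.9) in 6)) else (if (1 == ((\w.0) 3)) then 5 else ((let p = false in 8) + (let q = true in 5)))) < 6)
step 2: [delta@0.0.0] ((if (true && false) then ((((\x.(\y.x)) 2) (\z.z)) * (let u = (\v.9) in 6)) else (if (1 == ((\w.0) 3)) then 5 else ((let p = false in 8) + (let q = true in 5)))) < 6)
step 3: [delta@0.0] ((if false then ((((\x.(\y.x)) 2) (\z.z)) * (let u = (\v.9) in 6)) else (if (1 == ((\w.0) 3)) then 5 else ((let p = false in 8) + (let q = true in 5)))) < 6)
step 4: [if@0] ((if (1 == ((\w.0) 3)) then 5 else ((let p = false in 8) + (let q = true in 5))) < 6)
step 5: [beta@0.0.1] ((if (1 == 0) then 5 else ((let p = false in 8) + (let q = true in 5))) < 6)
step 6: [delta@0.0] ((if false then 5 else ((let p = false in 8) + (let q = true in 5))) < 6)
step 7: [if@0] (((let p = false in 8) + (let q = true in 5)) < 6)
step 8: [let@0.0] ((8 + (let q = true in 5)) < 6)
step 9: [let@0.1] ((8 + 5) < 6)
step 10: [delta@0] (13 < 6)
step 11: [delta@root] false

Answer: false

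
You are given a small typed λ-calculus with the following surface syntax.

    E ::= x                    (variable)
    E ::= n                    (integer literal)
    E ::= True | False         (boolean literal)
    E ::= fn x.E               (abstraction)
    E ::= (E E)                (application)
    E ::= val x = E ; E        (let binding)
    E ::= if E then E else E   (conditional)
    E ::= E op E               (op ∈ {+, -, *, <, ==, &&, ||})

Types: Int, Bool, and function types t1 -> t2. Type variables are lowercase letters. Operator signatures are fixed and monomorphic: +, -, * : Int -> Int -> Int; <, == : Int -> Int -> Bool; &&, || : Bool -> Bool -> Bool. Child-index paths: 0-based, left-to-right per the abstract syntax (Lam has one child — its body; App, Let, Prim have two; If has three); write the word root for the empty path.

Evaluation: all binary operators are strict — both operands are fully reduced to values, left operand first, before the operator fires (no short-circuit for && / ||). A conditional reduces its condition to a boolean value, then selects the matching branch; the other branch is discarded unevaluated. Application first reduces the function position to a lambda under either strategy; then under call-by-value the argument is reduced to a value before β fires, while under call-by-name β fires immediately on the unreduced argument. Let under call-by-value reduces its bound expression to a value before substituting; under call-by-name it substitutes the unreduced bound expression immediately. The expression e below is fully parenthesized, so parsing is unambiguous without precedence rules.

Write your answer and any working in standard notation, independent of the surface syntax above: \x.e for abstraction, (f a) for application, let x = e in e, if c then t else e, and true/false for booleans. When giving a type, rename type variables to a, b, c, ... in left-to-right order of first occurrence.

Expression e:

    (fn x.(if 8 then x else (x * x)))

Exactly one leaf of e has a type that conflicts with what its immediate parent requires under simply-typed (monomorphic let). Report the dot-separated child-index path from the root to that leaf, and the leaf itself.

Derivation:
  unify Int ~ Bool
  FAIL: mismatch Int ~ Bool

Answer: 0.0 : 8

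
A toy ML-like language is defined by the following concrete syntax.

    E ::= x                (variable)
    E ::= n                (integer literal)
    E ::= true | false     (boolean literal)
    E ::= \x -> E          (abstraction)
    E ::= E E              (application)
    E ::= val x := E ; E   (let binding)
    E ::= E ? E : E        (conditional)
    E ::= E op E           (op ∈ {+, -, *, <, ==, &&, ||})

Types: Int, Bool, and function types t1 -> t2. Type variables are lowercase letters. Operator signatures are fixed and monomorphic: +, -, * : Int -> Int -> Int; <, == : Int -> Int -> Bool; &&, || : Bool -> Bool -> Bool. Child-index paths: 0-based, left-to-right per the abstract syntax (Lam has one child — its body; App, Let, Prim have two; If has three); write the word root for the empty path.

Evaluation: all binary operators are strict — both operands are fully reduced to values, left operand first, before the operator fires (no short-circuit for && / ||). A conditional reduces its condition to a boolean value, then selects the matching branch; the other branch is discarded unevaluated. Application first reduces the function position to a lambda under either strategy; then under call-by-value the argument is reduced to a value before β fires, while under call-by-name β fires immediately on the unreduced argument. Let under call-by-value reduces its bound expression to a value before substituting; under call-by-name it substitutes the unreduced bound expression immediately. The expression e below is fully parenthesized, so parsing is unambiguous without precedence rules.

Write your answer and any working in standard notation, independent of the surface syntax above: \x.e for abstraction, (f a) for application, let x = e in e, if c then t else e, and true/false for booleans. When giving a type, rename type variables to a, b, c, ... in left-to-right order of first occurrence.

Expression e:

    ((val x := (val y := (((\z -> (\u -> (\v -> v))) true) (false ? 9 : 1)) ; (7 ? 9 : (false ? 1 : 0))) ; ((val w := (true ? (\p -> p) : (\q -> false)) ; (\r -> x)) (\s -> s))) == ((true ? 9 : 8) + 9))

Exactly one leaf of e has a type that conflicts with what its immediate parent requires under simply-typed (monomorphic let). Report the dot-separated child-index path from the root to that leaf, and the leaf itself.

Answer: 0.0.1.0 : 7

Derivation:
v : c
\v._ : c -> c
\u._ : b -> c -> c
\z._ : a -> b -> c -> c
  unify a -> b -> c -> c ~ Bool -> d
  unify a ~ Bool
  unify b -> c -> c ~ d
_ _ : b -> c -> c
  unify Bool ~ Bool
  unify Int ~ Int
  unify b -> c -> c ~ Int -> e
  unify b ~ Int
  unify c -> c ~ e
_ _ : c -> c
let y : c -> c
  unify Int ~ Bool
  FAIL: mismatch Int ~ Bool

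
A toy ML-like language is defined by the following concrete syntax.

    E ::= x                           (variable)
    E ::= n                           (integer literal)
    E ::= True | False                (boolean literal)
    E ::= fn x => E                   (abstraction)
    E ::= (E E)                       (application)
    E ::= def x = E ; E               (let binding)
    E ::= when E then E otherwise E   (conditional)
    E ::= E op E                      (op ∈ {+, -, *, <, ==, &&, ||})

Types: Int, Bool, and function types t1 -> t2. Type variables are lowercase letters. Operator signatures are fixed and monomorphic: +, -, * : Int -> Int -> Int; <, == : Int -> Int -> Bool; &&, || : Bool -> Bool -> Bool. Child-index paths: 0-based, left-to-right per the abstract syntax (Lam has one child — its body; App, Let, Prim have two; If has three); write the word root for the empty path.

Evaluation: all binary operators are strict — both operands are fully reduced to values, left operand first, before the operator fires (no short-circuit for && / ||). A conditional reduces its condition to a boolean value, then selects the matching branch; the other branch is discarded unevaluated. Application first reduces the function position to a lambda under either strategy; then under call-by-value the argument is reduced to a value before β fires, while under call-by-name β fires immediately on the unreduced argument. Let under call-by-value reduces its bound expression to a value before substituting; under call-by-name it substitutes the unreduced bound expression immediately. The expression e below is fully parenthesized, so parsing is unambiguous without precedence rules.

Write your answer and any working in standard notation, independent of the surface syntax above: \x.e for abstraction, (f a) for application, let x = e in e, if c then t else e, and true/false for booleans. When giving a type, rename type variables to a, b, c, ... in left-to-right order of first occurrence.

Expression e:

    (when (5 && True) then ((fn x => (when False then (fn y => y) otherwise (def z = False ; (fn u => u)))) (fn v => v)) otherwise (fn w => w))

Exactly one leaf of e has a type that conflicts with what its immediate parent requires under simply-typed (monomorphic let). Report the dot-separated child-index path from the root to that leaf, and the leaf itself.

Answer: 0.0 : 5

Trace:
  unify Int ~ Bool
  FAIL: mismatch Int ~ Bool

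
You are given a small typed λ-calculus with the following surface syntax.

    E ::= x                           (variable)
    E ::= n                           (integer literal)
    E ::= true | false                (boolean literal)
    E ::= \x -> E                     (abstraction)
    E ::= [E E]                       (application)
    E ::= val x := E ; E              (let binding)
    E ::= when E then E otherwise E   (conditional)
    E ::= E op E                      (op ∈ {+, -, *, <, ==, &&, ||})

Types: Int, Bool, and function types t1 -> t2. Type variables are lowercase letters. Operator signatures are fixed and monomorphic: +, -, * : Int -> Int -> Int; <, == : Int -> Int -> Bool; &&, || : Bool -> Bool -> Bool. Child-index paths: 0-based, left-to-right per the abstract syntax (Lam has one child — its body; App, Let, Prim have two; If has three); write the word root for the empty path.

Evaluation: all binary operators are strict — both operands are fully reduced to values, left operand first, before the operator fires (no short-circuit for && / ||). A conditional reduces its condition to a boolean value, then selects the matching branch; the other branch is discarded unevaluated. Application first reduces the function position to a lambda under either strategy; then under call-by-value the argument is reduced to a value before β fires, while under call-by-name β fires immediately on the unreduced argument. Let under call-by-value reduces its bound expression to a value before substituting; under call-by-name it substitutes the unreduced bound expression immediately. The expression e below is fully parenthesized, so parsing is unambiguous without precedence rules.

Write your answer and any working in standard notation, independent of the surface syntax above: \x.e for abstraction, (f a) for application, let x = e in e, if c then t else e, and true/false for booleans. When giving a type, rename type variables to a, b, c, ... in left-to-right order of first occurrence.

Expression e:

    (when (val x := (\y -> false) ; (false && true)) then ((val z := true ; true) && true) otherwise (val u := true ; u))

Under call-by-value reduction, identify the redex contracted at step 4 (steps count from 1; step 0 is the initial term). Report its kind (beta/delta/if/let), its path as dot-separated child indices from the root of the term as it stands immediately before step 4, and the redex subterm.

Working:
step 0: (if (let x = (\y.false) in (false && true)) then ((let z = true in true) && true) else (let u = true in u))
step 1: [let@0] (if (false && true) then ((let z = true in true) && true) else (let u = true in u))
step 2: [delta@0] (if false then ((let z = true in true) && true) else (let u = true in u))
step 3: [if@root] (let u = true in u)
step 4: [let@root] true

Answer: let at root : (let u = true in u)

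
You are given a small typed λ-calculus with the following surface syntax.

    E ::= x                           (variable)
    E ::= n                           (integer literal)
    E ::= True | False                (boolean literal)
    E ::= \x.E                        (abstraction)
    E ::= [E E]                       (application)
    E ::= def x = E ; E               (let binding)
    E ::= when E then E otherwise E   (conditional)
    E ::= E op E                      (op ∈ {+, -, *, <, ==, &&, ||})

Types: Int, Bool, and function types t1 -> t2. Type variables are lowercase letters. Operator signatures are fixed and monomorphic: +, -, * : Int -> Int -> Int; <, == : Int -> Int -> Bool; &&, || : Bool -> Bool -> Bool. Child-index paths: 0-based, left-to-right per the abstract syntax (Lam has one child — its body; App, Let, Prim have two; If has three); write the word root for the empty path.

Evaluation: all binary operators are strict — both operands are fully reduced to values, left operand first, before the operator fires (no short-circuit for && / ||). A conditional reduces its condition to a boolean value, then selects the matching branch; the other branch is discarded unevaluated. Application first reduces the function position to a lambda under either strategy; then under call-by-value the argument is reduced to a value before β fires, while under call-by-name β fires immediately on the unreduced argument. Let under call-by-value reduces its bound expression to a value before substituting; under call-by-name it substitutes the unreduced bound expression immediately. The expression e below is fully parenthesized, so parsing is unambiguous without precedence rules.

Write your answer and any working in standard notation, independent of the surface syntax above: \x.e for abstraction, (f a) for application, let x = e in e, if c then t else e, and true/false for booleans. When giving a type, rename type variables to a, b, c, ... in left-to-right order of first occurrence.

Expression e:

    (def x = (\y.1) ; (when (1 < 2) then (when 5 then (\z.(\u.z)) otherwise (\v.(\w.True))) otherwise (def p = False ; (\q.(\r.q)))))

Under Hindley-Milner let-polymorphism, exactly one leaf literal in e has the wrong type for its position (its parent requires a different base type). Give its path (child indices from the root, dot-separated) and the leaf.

Trace:
\y._ : a -> Int
let x : forall. a -> Int
  unify Int ~ Int
  unify Int ~ Int
  unify Bool ~ Bool
  unify Int ~ Bool
  FAIL: mismatch Int ~ Bool

Answer: 1.1.0 : 5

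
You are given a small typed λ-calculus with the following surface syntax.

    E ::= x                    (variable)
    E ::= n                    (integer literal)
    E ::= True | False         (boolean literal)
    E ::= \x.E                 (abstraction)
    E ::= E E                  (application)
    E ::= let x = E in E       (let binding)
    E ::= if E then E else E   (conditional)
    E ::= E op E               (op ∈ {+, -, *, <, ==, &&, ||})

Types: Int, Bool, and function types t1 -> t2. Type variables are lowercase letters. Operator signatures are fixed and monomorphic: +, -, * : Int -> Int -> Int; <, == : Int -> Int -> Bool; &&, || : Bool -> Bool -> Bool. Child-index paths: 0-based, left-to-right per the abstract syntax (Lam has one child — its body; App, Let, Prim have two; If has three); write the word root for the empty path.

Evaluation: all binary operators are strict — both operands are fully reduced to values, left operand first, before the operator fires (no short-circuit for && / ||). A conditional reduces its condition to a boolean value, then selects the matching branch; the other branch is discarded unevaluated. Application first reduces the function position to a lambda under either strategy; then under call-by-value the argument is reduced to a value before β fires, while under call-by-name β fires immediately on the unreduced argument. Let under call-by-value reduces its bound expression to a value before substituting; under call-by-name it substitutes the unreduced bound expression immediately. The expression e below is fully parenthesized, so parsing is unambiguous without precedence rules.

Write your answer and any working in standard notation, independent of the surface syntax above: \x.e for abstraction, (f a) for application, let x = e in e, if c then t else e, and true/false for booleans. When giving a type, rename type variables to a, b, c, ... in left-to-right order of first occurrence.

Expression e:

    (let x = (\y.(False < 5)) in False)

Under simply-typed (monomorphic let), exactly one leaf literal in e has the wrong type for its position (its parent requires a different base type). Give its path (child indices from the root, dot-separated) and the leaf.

Derivation:
  unify Bool ~ Int
  FAIL: mismatch Bool ~ Int

Answer: 0.0.0 : false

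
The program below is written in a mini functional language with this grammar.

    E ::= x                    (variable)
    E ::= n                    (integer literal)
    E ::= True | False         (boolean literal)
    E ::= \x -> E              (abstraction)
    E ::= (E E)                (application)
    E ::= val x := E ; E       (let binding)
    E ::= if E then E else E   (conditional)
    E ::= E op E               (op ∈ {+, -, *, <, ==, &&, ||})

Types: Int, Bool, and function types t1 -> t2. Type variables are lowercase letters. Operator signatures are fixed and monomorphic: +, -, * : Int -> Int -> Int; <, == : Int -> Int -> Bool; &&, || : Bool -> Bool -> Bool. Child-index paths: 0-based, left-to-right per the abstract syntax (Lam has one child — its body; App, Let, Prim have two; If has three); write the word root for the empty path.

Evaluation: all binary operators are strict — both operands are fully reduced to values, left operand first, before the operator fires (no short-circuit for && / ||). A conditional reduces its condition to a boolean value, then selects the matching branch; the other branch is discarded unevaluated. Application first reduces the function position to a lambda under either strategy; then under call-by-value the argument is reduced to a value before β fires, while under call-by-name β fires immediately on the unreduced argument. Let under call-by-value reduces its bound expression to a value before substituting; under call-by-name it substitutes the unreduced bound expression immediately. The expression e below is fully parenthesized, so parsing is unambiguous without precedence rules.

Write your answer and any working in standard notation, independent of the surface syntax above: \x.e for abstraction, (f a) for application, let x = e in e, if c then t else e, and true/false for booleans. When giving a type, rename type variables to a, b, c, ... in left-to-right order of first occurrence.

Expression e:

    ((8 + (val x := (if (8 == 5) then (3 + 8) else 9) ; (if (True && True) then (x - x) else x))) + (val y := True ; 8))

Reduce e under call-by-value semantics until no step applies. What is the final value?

Trace:
step 0: ((8 + (let x = (if (8 == 5) then (3 + 8) else 9) in (if (true && true) then (x - x) else x))) + (let y = true in 8))
step 1: [delta@0.1.0.0] ((8 + (let x = (if false then (3 + 8) else 9) in (if (true && true) then (x - x) else x))) + (let y = true in 8))
step 2: [if@0.1.0] ((8 + (let x = 9 in (if (true && true) then (x - x) else x))) + (let y = true in 8))
step 3: [let@0.1] ((8 + (if (true && true) then (9 - 9) else 9)) + (let y = true in 8))
step 4: [delta@0.1.0] ((8 + (if true then (9 - 9) else 9)) + (let y = true in 8))
step 5: [if@0.1] ((8 + (9 - 9)) + (let y = true in 8))
step 6: [delta@0.1] ((8 + 0) + (let y = true in 8))
step 7: [delta@0] (8 + (let y = true in 8))
step 8: [let@1] (8 + 8)
step 9: [delta@root] 16

Answer: 16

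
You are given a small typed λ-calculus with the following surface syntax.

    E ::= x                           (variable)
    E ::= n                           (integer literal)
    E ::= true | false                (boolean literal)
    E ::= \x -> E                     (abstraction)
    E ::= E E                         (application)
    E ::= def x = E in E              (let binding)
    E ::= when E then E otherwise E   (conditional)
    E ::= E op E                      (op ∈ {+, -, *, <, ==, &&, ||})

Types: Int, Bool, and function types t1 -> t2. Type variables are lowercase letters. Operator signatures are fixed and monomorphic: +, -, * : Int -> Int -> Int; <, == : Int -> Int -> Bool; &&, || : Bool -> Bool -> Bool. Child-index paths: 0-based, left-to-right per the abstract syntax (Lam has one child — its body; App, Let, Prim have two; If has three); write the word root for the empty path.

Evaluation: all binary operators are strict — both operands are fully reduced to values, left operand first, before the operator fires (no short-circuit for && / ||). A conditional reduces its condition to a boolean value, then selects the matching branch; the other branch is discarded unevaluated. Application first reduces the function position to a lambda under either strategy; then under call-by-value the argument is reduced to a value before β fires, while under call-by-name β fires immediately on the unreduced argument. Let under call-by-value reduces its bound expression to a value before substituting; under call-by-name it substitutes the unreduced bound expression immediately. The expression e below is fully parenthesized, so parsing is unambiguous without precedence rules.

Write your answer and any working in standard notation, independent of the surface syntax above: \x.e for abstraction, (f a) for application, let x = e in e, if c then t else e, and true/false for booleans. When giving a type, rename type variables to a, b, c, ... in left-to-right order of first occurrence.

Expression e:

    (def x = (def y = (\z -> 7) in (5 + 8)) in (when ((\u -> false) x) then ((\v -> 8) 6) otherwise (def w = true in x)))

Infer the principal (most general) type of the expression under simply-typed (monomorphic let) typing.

Answer: Int

Trace:
\z._ : a -> Int
let y : a -> Int
  unify Int ~ Int
  unify Int ~ Int
let x : Int
\u._ : b -> Bool
x : Int
  unify b -> Bool ~ Int -> c
  unify b ~ Int
  unify Bool ~ c
_ _ : Bool
  unify Bool ~ Bool
\v._ : d -> Int
  unify d -> Int ~ Int -> e
  unify d ~ Int
  unify Int ~ e
_ _ : Int
let w : Bool
x : Int
  unify Int ~ Int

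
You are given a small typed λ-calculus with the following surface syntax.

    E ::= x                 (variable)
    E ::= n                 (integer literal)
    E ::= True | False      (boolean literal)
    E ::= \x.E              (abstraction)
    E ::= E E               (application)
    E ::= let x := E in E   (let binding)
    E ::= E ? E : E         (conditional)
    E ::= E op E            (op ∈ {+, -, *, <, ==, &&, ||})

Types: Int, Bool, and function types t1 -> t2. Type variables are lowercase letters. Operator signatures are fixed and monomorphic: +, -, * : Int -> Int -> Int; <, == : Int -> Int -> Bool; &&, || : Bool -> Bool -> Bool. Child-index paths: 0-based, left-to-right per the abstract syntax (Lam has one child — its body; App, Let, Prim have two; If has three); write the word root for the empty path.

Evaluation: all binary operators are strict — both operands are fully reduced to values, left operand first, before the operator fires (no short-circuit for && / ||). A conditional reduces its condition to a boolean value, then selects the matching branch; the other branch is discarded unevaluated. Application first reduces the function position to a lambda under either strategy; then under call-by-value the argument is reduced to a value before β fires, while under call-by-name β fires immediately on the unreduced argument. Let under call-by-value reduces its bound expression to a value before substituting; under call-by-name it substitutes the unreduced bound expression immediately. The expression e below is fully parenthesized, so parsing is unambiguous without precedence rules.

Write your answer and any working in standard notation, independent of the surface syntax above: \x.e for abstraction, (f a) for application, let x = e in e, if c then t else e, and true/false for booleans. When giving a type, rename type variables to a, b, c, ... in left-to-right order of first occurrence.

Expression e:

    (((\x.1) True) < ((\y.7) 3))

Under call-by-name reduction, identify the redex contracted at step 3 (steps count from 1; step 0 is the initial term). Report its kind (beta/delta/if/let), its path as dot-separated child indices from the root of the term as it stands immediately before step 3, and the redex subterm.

Answer: delta at root : (1 < 7)

Trace:
step 0: (((\x.1) true) < ((\y.7) 3))
step 1: [beta@0] (1 < ((\y.7) 3))
step 2: [beta@1] (1 < 7)
step 3: [delta@root] true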